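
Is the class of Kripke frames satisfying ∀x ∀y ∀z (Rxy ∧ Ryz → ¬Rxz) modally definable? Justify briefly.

Not modally definable

If a class were modally definable it would be closed under surjective bounded morphisms (Goldblatt–Thomason).
The 5-cycle (worlds 0,1,2,3,4 with 0→1→2→3→4→0) is intransitive. Mapping every world to a single reflexive point • is a surjective bounded morphism; the reflexive point is not intransitive (R••∧R•• but R••).
So the class is not modally definable.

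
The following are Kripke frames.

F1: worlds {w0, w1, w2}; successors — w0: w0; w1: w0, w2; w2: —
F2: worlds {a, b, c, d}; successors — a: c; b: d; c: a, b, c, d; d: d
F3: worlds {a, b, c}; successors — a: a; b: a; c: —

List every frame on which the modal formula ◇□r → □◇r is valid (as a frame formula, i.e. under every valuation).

F3

The schema corresponds to convergence: ∀x ∀y ∀z (Rxy ∧ Rxz → ∃w (Ryw ∧ Rzw)).
F1: fails — Rw1w2 and Rw1w2 but w2 and w2 have no common successor.
F2: fails — Rcd and Rca but d and a have no common successor.
F3: condition met.
Valid on: F3.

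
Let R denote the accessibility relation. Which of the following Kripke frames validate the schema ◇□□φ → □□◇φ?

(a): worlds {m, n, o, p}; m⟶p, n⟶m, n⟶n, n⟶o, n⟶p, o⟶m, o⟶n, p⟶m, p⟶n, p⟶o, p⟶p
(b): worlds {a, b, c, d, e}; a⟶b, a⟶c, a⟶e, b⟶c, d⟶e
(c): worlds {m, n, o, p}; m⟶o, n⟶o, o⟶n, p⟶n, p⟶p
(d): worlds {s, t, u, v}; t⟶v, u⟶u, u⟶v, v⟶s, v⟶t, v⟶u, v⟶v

(a)

The schema corresponds to a generalized confluence (Geach) condition: ∀x ∀y ∀z ((xRy ∧ xR²z) → ∃w (yR²w ∧ zRw)).
(a): holds.
(b): fails — aRb, aR²c but no w with bR²w and cRw.
(c): fails — pRn, pR²n but no w with nR²w and nRw.
(d): fails — tRv, tR²s but no w with vR²w and sRw.
Valid on: (a).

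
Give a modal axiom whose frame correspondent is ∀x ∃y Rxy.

□ψ → ◇ψ

This is seriality; the standard corresponding axiom is D: □ψ → ◇ψ.
Suppose □ψ→◇ψ is valid. At any x set V(ψ)=W. Then □ψ at x, so ◇ψ at x, so x has a successor.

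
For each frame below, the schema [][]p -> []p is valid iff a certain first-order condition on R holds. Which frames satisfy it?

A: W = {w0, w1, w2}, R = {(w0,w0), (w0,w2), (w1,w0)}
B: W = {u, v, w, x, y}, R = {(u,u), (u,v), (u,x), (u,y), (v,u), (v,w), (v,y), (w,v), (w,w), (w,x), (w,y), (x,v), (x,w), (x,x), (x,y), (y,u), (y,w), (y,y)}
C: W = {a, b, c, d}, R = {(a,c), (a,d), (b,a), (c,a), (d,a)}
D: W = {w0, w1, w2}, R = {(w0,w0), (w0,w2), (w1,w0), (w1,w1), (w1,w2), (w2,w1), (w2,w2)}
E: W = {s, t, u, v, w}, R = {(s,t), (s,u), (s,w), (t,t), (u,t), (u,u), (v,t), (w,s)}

A, B, D

This is the axiom for density; its first-order frame correspondent is forall x forall y (Rxy -> exists z (Rxz & Rzy)).
A: condition met.
B: condition met.
C: fails — Rba but no z with Rbz and Rza.
D: condition met.
E: fails — Rsw but no z with Rsz and Rzw.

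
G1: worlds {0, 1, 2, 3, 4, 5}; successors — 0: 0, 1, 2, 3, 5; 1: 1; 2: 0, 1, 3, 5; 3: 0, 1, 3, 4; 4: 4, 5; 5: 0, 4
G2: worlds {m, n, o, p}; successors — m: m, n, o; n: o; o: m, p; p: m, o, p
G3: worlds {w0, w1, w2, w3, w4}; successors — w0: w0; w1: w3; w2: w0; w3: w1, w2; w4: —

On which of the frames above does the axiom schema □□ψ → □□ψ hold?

The schema corresponds to a generalized confluence (Geach) condition: ∀x ∀z (xR²z → ∃w (xR²w ∧ z = w)).
G1: ✓.
G2: ✓.
G3: ✓.

G1, G2, G3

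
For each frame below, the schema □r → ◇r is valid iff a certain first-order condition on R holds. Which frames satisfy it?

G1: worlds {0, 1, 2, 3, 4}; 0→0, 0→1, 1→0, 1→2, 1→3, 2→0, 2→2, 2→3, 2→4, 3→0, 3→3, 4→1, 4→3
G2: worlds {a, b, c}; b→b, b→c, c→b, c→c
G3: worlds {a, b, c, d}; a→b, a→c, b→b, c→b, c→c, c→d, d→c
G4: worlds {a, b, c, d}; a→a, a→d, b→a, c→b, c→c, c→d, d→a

G1, G3, G4

The schema corresponds to seriality: ∀x ∃y Rxy.
G1: condition met.
G2: fails — world a has no successor.
G3: condition met.
G4: condition met.
Valid on: G1, G3, G4.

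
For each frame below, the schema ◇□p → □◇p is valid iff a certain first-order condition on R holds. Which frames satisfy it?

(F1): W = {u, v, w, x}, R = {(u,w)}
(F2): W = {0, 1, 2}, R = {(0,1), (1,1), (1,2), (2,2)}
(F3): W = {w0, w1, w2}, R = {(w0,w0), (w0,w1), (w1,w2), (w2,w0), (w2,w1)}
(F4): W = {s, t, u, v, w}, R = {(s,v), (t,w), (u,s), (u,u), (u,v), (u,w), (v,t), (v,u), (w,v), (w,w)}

(F2)

The schema corresponds to convergence: ∀x ∀y ∀z (Rxy ∧ Rxz → ∃w (Ryw ∧ Rzw)).
(F1): fails — Ruw and Ruw but w and w have no common successor.
(F2): ✓.
(F3): fails — Rw0w1 and Rw0w0 but w1 and w0 have no common successor.
(F4): fails — Ruv and Ruw but v and w have no common successor.
Valid on: (F2).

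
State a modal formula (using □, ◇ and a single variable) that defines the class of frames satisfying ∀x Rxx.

□s → s

A defining formula is □s → s (the T axiom).
Suppose □s→s is valid. At any x set V(s)={w : Rxw}. Then □s holds at x, so s holds at x, i.e. Rxx.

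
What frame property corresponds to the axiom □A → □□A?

This is the 4 axiom.
It corresponds to transitivity: ∀x ∀y ∀z (Rxy ∧ Ryz → Rxz).

transitivity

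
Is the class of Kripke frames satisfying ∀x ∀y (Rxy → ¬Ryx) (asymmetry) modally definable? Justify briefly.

Not modally definable

Any modally definable frame class is closed under surjective bounded morphisms.
The 4-cycle (worlds s,t,u,v with s→t→u→v→s) is asymmetric. Mapping every world to a single reflexive point • is a surjective bounded morphism, and the reflexive point is not asymmetric (R•• but asymmetry requires ¬R••).
So the class is not modally definable.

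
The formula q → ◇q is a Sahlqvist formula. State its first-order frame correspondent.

This is frame-equivalent to □q → q (substitute ¬q for q and contrapose).
Suppose □q→q is valid. At any x set V(q)={w : Rxw}. Then □q holds at x, so q holds at x, i.e. Rxx.

Reflexivity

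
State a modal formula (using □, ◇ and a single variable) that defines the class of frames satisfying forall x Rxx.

□q → q

A defining formula is □q → q (the T axiom).
Suppose □q→q is valid. At any x set V(q)={w : Rxw}. Then □q holds at x, so q holds at x, i.e. Rxx.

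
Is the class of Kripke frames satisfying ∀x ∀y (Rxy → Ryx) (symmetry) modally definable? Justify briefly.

Yes — defined by r → □◇r

The condition is symmetry. A defining modal formula is r → □◇r.
Suppose r→□◇r is valid. Take Rxy and set V(r)={x}. Then r at x, so □◇r at x, so ◇r at y, so some z with Ryz has r; z=x, i.e. Ryx.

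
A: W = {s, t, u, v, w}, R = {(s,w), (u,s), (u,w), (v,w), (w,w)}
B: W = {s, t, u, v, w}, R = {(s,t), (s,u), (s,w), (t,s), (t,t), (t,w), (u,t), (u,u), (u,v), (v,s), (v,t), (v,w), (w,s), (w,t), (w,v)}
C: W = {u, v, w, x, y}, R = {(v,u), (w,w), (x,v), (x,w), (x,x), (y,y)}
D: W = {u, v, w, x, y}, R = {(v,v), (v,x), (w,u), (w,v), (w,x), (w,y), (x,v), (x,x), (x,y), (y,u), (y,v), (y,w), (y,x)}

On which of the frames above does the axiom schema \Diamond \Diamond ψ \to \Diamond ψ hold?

A

This is the axiom for transitivity; its first-order frame correspondent is \forall x \forall y \forall z (Rxy \wedge Ryz \to Rxz).
A: satisfies the condition.
B: fails — Ruv and Rvw but not Ruw.
C: fails — Rxv and Rvu but not Rxu.
D: fails — Ryx and Rxy but not Ryy.
Valid on: A.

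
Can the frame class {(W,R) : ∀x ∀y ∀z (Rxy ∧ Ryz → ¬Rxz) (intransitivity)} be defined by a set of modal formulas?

Any modally definable frame class is closed under surjective bounded morphisms.
The 3-cycle (worlds 0,1,2 with 0→1→2→0) is intransitive. Mapping every world to a single reflexive point • is a surjective bounded morphism; the reflexive point is not intransitive (R••∧R•• but R••).
So the class is not modally definable.

Not definable by any modal formula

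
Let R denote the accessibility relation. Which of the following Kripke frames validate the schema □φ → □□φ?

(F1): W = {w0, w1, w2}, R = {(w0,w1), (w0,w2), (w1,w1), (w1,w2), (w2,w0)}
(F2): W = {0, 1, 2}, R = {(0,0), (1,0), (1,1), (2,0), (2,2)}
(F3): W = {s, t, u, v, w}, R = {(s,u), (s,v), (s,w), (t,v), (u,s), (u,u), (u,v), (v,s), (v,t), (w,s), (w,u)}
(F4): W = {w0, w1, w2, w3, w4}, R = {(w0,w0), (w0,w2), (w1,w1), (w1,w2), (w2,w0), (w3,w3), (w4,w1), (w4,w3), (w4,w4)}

This is the axiom for transitivity; its first-order frame correspondent is ∀x ∀y ∀z (Rxy ∧ Ryz → Rxz).
(F1): fails — Rw1w2 and Rw2w0 but not Rw1w0.
(F2): ✓.
(F3): fails — Ruv and Rvt but not Rut.
(F4): fails — Rw1w2 and Rw2w0 but not Rw1w0.

(F2)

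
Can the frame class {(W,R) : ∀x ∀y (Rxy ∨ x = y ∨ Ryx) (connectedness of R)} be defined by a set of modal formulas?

No — not modally definable

Any modally definable frame class is closed under disjoint unions.
Take 4 disjoint single-world reflexive frames: each is trivially connected, but their disjoint union has 4 worlds with no edge between distinct components, so it is not connected.
So the class is not modally definable.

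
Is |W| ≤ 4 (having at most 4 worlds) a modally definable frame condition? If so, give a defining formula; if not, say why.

No

Modal frame validity is preserved under disjoint unions.
Any modal formula valid on each of 5 disjoint one-world frames is valid on their disjoint union (validity is preserved under disjoint unions). Each one-world frame has |W|=1≤4, but the union has |W|=5.
Hence having at most 4 worlds is not modally definable.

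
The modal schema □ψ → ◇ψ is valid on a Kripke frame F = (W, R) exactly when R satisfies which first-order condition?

seriality: ∀x ∃y Rxy

Suppose □ψ→◇ψ is valid. At any x set V(ψ)=W. Then □ψ at x, so ◇ψ at x, so x has a successor.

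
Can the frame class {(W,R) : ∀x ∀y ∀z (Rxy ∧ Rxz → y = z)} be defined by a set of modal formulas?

Yes: it is partial functionality, defined by the CD schema ◇q → □q.
Suppose ◇q→□q is valid. Take Rxy, Rxz and set V(q)={y}. Then ◇q at x, so □q at x, so q at z, i.e. z=y.

Yes, by ◇q → □q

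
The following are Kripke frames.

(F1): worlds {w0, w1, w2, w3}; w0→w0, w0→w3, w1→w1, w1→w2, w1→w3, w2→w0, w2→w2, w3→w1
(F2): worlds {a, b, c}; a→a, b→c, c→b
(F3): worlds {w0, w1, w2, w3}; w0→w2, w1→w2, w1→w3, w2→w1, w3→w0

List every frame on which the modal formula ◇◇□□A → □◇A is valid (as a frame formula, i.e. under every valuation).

(F2)

The schema corresponds to a generalized confluence (Geach) condition: ∀x ∀y ∀z ((xR²y ∧ xRz) → ∃w (yR²w ∧ zRw)).
(F1): fails — w1R²w2, w1Rw3 but no w with w2R²w and w3Rw.
(F2): satisfies the condition.
(F3): fails — w1R²w0, w1Rw3 but no w with w0R²w and w3Rw.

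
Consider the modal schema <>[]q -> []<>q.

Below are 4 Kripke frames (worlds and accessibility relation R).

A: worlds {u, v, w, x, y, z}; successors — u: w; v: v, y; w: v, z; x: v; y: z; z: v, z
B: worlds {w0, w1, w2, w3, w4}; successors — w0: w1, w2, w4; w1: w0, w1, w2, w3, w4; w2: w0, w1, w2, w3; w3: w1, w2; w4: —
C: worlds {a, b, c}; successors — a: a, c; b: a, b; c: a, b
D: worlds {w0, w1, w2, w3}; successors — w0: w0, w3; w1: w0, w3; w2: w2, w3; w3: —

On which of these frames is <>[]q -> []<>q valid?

The schema corresponds to convergence: forall x forall y forall z (Rxy & Rxz -> exists w (Ryw & Rzw)).
A: fails — Rvv and Rvy but v and y have no common successor.
B: fails — Rw0w4 and Rw0w4 but w4 and w4 have no common successor.
C: ✓.
D: fails — Rw0w0 and Rw0w3 but w0 and w3 have no common successor.

C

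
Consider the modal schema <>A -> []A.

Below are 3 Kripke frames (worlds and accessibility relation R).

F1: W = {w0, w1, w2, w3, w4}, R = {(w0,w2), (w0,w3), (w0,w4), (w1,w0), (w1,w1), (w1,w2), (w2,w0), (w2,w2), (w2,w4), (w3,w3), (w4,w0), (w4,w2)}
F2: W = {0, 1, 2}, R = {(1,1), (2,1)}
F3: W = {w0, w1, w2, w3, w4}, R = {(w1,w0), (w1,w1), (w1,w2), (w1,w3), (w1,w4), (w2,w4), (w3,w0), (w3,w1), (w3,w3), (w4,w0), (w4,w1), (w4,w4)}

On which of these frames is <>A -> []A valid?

The schema corresponds to partial functionality: forall x forall y forall z (Rxy & Rxz -> y = z).
F1: fails — w0 sees both w2 and w3.
F2: holds.
F3: fails — w1 sees both w0 and w1.
Valid on: F2.

F2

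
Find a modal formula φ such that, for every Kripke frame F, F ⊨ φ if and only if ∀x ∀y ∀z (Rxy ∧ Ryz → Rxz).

The condition is transitivity. The 4 schema □q → □□q defines it.
Suppose □q→□□q is valid. Take Rxy, Ryz and set V(q)={w : Rxw}. Then □q at x, so □□q at x, so □q at y, so q at z, i.e. Rxz.

□q → □□q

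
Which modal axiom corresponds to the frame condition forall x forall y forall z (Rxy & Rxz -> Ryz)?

A defining formula is ◇q → □◇q (the 5 axiom).

◇q → □◇q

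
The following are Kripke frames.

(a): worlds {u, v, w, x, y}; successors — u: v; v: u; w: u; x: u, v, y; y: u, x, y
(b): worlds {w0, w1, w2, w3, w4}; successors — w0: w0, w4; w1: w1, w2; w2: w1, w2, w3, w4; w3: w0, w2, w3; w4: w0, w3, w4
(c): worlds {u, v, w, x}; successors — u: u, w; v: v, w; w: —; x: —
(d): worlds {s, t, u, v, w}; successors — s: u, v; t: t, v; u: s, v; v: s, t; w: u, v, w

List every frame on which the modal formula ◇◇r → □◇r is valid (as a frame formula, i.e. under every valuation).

none

Frame correspondent (Sahlqvist): ∀x ∀y ∀z ((xR²y ∧ xRz) → ∃w (y = w ∧ zRw)) — i.e. a generalized confluence (Geach) condition.
(a): fails — xR²u, xRu but no t with u=t and uRt.
(b): fails — w0R²w3, w0Rw0 but no w with w3=w and w0Rw.
(c): fails — uR²u, uRw but no t with u=t and wRt.
(d): fails — sR²t, sRu but no w* with t=w* and uRw*.
Valid on no frame.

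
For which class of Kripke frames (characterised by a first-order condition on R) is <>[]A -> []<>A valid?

Convergence

Suppose ◇□A→□◇A is valid. Take Rxy, Rxz and set V(A)={w : Ryw}. Then □A at y so ◇□A at x, so □◇A at x, so ◇A at z, giving w with Rzw and Ryw.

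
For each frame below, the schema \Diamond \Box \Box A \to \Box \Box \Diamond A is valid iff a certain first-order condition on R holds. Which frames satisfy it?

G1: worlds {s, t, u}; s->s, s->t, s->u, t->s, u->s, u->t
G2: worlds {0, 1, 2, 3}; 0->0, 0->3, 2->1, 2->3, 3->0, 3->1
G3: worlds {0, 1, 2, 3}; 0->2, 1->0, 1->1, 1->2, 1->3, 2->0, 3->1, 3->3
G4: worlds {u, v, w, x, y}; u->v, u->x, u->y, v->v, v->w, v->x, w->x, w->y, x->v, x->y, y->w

G1

The schema corresponds to a generalized confluence (Geach) condition: \forall x \forall y \forall z ((xRy \wedge x R^2 z) \to \exists w (y R^2 w \wedge zRw)).
G1: condition met.
G2: fails — 0R0, 0R²1 but no w with 0R²w and 1Rw.
G3: fails — 1R0, 1R²0 but no w with 0R²w and 0Rw.
G4: fails — uRy, uR²y but no t with yR²t and yRt.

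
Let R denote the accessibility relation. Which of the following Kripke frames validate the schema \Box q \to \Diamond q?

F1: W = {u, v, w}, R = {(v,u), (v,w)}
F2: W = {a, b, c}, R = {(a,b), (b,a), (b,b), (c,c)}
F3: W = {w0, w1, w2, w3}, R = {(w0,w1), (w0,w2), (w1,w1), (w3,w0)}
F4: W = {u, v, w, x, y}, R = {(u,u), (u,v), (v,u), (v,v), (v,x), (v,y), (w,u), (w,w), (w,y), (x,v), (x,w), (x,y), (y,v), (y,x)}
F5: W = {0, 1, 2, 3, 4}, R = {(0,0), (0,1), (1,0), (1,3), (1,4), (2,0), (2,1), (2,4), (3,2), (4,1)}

This is the axiom for seriality; its first-order frame correspondent is \forall x \exists y Rxy.
F1: fails — world u has no successor.
F2: condition met.
F3: fails — world w2 has no successor.
F4: condition met.
F5: condition met.

F2, F4, F5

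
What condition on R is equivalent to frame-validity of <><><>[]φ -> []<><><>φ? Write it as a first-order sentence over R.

This is a Sahlqvist (Geach-type) schema ◇^3□^1φ → □^1◇^3φ.
Minimal-valuation argument: fix x; take any y with xR^3y and any z with xR^1z. Set V(φ) to the set of worlds R-reachable from y in exactly 1 step. Then □^1φ holds at y, so the antecedent holds at x; validity forces ◇^3φ at z, giving a w with zR^3w and yR^1w.
First-order correspondent: forall x forall y forall z ((x R^3 y & xRz) -> exists w (yRw & z R^3 w)).

forall x forall y forall z ((x R^3 y & xRz) -> exists w (yRw & z R^3 w))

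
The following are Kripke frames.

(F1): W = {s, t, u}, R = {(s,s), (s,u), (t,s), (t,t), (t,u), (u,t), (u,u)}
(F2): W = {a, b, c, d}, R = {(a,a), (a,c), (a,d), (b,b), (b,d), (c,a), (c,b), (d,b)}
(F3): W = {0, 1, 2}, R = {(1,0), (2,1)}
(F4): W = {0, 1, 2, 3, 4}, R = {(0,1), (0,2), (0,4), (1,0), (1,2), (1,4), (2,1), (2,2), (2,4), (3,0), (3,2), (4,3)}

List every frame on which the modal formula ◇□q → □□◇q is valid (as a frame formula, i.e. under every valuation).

(F1)

The schema corresponds to a generalized confluence (Geach) condition: ∀x ∀y ∀z ((xRy ∧ xR²z) → ∃w (yRw ∧ zRw)).
(F1): holds.
(F2): fails — aRa, aR²d but no w with aRw and dRw.
(F3): fails — 2R1, 2R²0 but no w with 1Rw and 0Rw.
(F4): fails — 0R1, 0R²4 but no w with 1Rw and 4Rw.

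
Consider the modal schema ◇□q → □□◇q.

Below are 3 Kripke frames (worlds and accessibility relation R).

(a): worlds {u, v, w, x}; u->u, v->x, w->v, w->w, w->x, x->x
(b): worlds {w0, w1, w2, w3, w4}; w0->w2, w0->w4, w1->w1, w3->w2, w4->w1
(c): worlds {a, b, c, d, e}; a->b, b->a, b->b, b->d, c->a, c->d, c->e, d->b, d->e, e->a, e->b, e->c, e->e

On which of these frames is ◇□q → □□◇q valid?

Frame correspondent (Sahlqvist): ∀x ∀y ∀z ((xRy ∧ xR²z) → ∃w (yRw ∧ zRw)) — i.e. a generalized confluence (Geach) condition.
(a): ✓.
(b): fails — w0Rw2, w0R²w1 but no w with w2Rw and w1Rw.
(c): fails — cRa, cR²c but no w with aRw and cRw.
Valid on: (a).

(a)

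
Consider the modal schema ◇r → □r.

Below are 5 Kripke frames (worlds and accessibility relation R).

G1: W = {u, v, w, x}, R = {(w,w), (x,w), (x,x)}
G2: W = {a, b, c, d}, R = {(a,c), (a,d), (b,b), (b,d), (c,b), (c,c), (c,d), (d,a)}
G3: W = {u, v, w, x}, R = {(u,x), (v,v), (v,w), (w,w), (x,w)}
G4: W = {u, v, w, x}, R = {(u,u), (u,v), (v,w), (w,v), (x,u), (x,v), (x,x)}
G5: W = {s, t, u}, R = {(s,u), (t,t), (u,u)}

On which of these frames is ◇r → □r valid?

G5

The schema corresponds to partial functionality: ∀x ∀y ∀z (Rxy ∧ Rxz → y = z).
G1: fails — x sees both w and x.
G2: fails — a sees both c and d.
G3: fails — v sees both v and w.
G4: fails — u sees both u and v.
G5: condition met.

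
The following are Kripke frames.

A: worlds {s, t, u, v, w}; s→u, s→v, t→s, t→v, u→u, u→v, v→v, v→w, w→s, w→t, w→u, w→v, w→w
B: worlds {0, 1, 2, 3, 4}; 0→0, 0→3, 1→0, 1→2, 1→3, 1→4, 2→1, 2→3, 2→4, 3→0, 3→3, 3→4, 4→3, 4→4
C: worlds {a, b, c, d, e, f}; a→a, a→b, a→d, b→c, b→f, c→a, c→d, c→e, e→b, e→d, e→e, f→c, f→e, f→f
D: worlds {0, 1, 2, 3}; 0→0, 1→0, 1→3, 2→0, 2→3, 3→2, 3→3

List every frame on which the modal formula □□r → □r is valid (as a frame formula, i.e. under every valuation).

C, D

Frame correspondent (Sahlqvist): ∀x ∀y (Rxy → ∃z (Rxz ∧ Rzy)) — i.e. density.
A: fails — Rts but no z with Rtz and Rzs.
B: fails — R12 but no z with R1z and Rz2.
C: satisfies the condition.
D: satisfies the condition.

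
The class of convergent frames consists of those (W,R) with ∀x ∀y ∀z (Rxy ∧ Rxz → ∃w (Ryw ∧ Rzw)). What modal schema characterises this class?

◇□q → □◇q

This is convergence; the standard corresponding axiom is .2: ◇□q → □◇q.
Suppose ◇□q→□◇q is valid. Take Rxy, Rxz and set V(q)={w : Ryw}. Then □q at y so ◇□q at x, so □◇q at x, so ◇q at z, giving w with Rzw and Ryw.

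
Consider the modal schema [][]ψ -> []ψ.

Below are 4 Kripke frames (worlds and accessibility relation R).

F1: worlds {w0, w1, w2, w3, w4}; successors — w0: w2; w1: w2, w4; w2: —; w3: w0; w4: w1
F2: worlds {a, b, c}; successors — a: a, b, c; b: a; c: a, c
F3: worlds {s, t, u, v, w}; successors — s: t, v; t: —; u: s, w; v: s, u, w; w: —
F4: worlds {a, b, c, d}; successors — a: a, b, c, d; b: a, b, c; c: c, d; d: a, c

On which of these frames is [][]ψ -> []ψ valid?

F2, F4

The schema corresponds to density: forall x forall y (Rxy -> exists z (Rxz & Rzy)).
F1: fails — Rw1w2 but no z with Rw1z and Rzw2.
F2: holds.
F3: fails — Ruw but no z with Ruz and Rzw.
F4: holds.
Valid on: F2, F4.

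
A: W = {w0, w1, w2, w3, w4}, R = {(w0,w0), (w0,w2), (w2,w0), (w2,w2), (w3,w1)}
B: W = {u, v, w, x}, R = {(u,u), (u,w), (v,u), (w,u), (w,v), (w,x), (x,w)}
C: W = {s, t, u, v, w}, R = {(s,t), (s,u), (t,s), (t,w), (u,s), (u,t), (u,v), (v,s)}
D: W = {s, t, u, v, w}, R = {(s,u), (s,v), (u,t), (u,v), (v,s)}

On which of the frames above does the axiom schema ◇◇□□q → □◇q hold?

The schema corresponds to a generalized confluence (Geach) condition: ∀x ∀y ∀z ((xR²y ∧ xRz) → ∃w (yR²w ∧ zRw)).
A: ✓.
B: ✓.
C: fails — sR²t, sRt but no w* with tR²w* and tRw*.
D: fails — sR²t, sRu but no w* with tR²w* and uRw*.

A, B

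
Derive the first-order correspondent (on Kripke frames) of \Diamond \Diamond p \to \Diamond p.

\forall x \forall y (x R^2 y \to \exists w (y = w \wedge xRw))

This is a Sahlqvist (Geach-type) schema ◇^2□^0p → □^0◇^1p.
Minimal-valuation argument: fix x; take any y with xR^2y and any z with xR^0z. Set V(p) to the set of worlds R-reachable from y in exactly 0 steps. Then □^0p holds at y, so the antecedent holds at x; validity forces ◇^1p at z, giving a w with zR^1w and yR^0w.
First-order correspondent: \forall x \forall y (x R^2 y \to \exists w (y = w \wedge xRw)).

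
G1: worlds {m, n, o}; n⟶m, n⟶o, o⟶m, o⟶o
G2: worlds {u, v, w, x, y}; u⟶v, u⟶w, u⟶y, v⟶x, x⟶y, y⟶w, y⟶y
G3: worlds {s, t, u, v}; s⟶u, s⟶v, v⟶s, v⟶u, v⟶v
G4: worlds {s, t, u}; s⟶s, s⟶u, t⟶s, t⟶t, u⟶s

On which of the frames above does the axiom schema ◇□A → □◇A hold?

This is the axiom for convergence; its first-order frame correspondent is ∀x ∀y ∀z (Rxy ∧ Rxz → ∃w (Ryw ∧ Rzw)).
G1: fails — Rno and Rnm but o and m have no common successor.
G2: fails — Ruv and Ruw but v and w have no common successor.
G3: fails — Rsv and Rsu but v and u have no common successor.
G4: holds.

G4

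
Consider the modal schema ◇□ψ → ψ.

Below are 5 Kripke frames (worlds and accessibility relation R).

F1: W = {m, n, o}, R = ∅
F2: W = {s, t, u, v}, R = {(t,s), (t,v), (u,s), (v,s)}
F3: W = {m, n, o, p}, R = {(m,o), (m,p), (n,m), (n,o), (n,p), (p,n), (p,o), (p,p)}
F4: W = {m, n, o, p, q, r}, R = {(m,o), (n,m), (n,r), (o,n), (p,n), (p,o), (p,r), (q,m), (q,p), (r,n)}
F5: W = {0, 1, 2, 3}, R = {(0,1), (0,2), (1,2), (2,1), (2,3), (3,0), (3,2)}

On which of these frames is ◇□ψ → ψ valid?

The schema corresponds to symmetry: ∀x ∀y (Rxy → Ryx).
F1: ✓.
F2: fails — Rus but not Rsu.
F3: fails — Rno but not Ron.
F4: fails — Ron but not Rno.
F5: fails — R02 but not R20.

F1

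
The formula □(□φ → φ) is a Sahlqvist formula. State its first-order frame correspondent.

This is the T□ axiom.
Its frame correspondent is shift-reflexivity — ∀x ∀y (Rxy → Ryy).

Shift-reflexivity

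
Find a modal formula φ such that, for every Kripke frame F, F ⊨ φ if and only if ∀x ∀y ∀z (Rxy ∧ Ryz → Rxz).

The condition is transitivity. The 4 schema □p → □□p defines it.
Suppose □p→□□p is valid. Take Rxy, Ryz and set V(p)={w : Rxw}. Then □p at x, so □□p at x, so □p at y, so p at z, i.e. Rxz.

□p → □□p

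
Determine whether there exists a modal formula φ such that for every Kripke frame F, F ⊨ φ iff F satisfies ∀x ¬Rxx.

No

Any modally definable frame class is closed under surjective bounded morphisms.
The 4-cycle (worlds 0,1,2,3 with 0→1→2→3→0) is irreflexive, and the map sending every world to a single reflexive point • is a surjective bounded morphism (forth: every edge maps to (•,•); back: every world has a successor). So any modal formula valid on the 4-cycle is also valid on the reflexive point, which is not irreflexive.
So the class is not modally definable.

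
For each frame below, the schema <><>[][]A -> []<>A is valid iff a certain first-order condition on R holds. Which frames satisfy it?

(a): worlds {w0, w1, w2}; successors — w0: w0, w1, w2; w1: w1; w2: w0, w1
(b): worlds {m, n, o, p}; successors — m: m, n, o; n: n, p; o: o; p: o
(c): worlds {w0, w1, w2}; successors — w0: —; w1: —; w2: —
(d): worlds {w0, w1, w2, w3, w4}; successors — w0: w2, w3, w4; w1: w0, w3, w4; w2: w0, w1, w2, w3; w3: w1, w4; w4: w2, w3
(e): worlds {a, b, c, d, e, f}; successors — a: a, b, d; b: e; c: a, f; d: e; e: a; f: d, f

(a), (c), (d)

This is the axiom for a generalized confluence (Geach) condition; its first-order frame correspondent is forall x forall y forall z ((x R^2 y & xRz) -> exists w (y R^2 w & zRw)).
(a): ✓.
(b): fails — mR²o, mRn but no w with oR²w and nRw.
(c): ✓.
(d): ✓.
(e): fails — aR²b, aRb but no w with bR²w and bRw.
Valid on: (a), (c), (d).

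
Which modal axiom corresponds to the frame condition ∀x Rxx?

□ψ → ψ

The condition is reflexivity. The T schema □ψ → ψ defines it.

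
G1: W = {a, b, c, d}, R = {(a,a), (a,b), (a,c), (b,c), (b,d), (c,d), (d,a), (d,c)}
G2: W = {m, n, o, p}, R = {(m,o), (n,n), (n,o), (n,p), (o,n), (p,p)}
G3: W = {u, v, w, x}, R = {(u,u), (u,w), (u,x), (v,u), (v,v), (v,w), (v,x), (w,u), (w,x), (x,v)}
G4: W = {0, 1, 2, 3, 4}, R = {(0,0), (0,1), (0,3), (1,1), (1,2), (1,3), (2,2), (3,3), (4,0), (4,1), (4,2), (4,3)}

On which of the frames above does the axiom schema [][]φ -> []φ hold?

G3, G4

Frame correspondent (Sahlqvist): forall x forall y (Rxy -> exists z (Rxz & Rzy)) — i.e. density.
G1: fails — Rcd but no z with Rcz and Rzd.
G2: fails — Rmo but no z with Rmz and Rzo.
G3: holds.
G4: holds.
Valid on: G3, G4.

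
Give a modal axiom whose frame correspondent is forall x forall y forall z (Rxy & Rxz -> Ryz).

◇q → □◇q

The condition is the Euclidean property. The 5 schema ◇q → □◇q defines it.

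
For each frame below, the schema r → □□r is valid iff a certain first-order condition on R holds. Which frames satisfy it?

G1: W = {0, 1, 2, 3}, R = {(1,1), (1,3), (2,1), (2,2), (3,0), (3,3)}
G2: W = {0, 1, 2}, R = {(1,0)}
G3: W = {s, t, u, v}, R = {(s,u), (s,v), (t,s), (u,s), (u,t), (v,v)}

G2

The schema corresponds to a generalized confluence (Geach) condition: ∀x ∀z (xR²z → ∃w (x = w ∧ z = w)).
G1: fails — 1R²0 but 1 ≠ 0.
G2: holds.
G3: fails — sR²t but s ≠ t.
Valid on: G2.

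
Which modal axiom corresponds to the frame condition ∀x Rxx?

This is reflexivity; the standard corresponding axiom is T: □s → s.
Suppose □s→s is valid. At any x set V(s)={w : Rxw}. Then □s holds at x, so s holds at x, i.e. Rxx.

□s → s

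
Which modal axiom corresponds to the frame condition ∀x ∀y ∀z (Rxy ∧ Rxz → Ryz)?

◇p → □◇p

A defining formula is ◇p → □◇p (the 5 axiom).
Suppose ◇p→□◇p is valid. Take Rxy, Rxz and set V(p)={y}. Then ◇p at x, so □◇p at x, so ◇p at z, so some w with Rzw has p; w=y, i.e. Rzy. By symmetry of the argument, Ryz.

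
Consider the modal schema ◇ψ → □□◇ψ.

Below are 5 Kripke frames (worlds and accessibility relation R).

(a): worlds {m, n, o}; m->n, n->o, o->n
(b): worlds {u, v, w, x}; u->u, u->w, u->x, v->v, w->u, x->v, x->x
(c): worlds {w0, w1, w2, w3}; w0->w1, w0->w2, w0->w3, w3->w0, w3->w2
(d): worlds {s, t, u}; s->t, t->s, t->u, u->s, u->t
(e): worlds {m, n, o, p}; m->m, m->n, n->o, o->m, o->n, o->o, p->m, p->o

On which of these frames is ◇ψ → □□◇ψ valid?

Frame correspondent (Sahlqvist): ∀x ∀y ∀z ((xRy ∧ xR²z) → ∃w (y = w ∧ zRw)) — i.e. a generalized confluence (Geach) condition.
(a): satisfies the condition.
(b): fails — uRu, uR²v but no t with u=t and vRt.
(c): fails — w0Rw1, w0R²w2 but no w with w1=w and w2Rw.
(d): fails — tRs, tR²s but no w with s=w and sRw.
(e): fails — mRm, mR²n but no w with m=w and nRw.

(a)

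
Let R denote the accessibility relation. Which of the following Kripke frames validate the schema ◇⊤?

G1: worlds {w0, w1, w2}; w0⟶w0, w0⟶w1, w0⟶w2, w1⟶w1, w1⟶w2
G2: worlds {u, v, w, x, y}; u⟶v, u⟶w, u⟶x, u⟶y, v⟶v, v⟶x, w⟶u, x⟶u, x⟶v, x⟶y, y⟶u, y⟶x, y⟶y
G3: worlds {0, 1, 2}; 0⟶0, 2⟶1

This is the axiom for seriality; its first-order frame correspondent is ∀x ∃y Rxy.
G1: fails — world w2 has no successor.
G2: satisfies the condition.
G3: fails — world 1 has no successor.

G2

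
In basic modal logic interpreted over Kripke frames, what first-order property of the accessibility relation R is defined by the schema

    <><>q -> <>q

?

This is frame-equivalent to □q → □□q (substitute ¬q for q and contrapose).
Suppose □q→□□q is valid. Take Rxy, Ryz and set V(q)={w : Rxw}. Then □q at x, so □□q at x, so □q at y, so q at z, i.e. Rxz.

transitivity: forall x forall y forall z (Rxy & Ryz -> Rxz)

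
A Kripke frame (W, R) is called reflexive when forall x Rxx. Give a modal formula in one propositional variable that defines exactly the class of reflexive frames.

□p → p

The condition is reflexivity. The T schema □p → p defines it.
Suppose □p→p is valid. At any x set V(p)={w : Rxw}. Then □p holds at x, so p holds at x, i.e. Rxx.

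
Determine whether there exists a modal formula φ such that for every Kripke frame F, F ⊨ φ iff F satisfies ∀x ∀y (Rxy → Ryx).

Yes, by p → □◇p

Yes: it is symmetry, defined by the B schema p → □◇p.
Suppose p→□◇p is valid. Take Rxy and set V(p)={x}. Then p at x, so □◇p at x, so ◇p at y, so some z with Ryz has p; z=x, i.e. Ryx.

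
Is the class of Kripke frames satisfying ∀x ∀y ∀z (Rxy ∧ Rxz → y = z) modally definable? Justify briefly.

Yes — defined by ◇r → □r

The condition is partial functionality. A defining modal formula is ◇r → □r.
Suppose ◇r→□r is valid. Take Rxy, Rxz and set V(r)={y}. Then ◇r at x, so □r at x, so r at z, i.e. z=y.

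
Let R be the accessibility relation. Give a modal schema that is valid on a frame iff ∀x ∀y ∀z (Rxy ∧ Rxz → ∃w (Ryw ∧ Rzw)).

A defining formula is ◇□q → □◇q (the .2 axiom).
Suppose ◇□q→□◇q is valid. Take Rxy, Rxz and set V(q)={w : Ryw}. Then □q at y so ◇□q at x, so □◇q at x, so ◇q at z, giving w with Rzw and Ryw.

◇□q → □◇q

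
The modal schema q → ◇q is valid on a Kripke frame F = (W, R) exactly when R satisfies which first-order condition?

reflexivity

This is a form of the T axiom.
It corresponds to reflexivity: ∀x Rxx.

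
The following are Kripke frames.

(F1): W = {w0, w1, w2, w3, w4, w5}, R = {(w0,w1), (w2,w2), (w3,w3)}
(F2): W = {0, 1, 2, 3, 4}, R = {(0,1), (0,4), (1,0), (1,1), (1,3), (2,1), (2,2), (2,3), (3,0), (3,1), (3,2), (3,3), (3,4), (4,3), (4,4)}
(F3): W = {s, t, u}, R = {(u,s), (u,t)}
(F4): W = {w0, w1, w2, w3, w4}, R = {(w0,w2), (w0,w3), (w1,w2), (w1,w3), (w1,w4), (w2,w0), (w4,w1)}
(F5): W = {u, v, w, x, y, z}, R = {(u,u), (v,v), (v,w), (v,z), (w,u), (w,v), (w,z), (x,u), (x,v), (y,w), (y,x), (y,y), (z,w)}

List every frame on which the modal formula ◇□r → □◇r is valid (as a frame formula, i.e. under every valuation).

The schema corresponds to convergence: ∀x ∀y ∀z (Rxy ∧ Rxz → ∃w (Ryw ∧ Rzw)).
(F1): fails — Rw0w1 and Rw0w1 but w1 and w1 have no common successor.
(F2): condition met.
(F3): fails — Rus and Rus but s and s have no common successor.
(F4): fails — Rw0w2 and Rw0w3 but w2 and w3 have no common successor.
(F5): fails — Rvz and Rvw but z and w have no common successor.

(F2)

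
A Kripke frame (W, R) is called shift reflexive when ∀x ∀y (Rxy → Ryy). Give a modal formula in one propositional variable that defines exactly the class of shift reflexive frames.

This is shift-reflexivity; the standard corresponding axiom is T□: □(□r → r).
Suppose □(□r→r) is valid. Take Rxy and set V(r)={w : Ryw}. Then at y, □r holds; since □(□r→r) at x, □r→r at y, so r at y, i.e. Ryy.

□(□r → r)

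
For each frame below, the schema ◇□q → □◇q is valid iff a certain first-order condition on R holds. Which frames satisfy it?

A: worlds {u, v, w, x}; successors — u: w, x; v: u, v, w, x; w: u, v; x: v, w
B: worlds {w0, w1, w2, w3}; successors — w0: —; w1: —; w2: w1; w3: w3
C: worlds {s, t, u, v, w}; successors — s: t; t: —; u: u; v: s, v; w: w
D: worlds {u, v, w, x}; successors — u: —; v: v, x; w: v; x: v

The schema corresponds to convergence: ∀x ∀y ∀z (Rxy ∧ Rxz → ∃w (Ryw ∧ Rzw)).
A: fails — Rvw and Rvu but w and u have no common successor.
B: fails — Rw2w1 and Rw2w1 but w1 and w1 have no common successor.
C: fails — Rst and Rst but t and t have no common successor.
D: satisfies the condition.
Valid on: D.

D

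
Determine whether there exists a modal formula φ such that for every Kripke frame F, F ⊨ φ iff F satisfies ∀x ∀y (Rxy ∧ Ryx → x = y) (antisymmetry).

Modal frame validity is preserved under surjective bounded morphisms.
The 8-cycle (worlds w0,w1,w2,w3,w4,w5,w6,w7 with w0→w1→w2→w3→w4→w5→w6→w7→w0) is antisymmetric. Sending even-indexed worlds to a and odd-indexed worlds to b is a surjective bounded morphism onto the two-world frame with a↔b, which is not antisymmetric.
Hence antisymmetry is not modally definable.

Not modally definable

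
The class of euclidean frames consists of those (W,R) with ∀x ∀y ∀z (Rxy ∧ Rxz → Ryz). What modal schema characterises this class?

The condition is the Euclidean property. The 5 schema ◇ψ → □◇ψ defines it.
Suppose ◇ψ→□◇ψ is valid. Take Rxy, Rxz and set V(ψ)={y}. Then ◇ψ at x, so □◇ψ at x, so ◇ψ at z, so some w with Rzw has ψ; w=y, i.e. Rzy. By symmetry of the argument, Ryz.

◇ψ → □◇ψ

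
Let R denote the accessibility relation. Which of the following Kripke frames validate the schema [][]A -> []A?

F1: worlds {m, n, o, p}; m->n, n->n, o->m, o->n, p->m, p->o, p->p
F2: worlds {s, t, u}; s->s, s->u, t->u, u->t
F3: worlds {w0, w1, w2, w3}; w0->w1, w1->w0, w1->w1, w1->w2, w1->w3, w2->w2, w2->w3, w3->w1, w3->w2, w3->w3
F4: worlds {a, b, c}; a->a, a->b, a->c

This is the axiom for density; its first-order frame correspondent is forall x forall y (Rxy -> exists z (Rxz & Rzy)).
F1: fails — Rom but no z with Roz and Rzm.
F2: fails — Rut but no z with Ruz and Rzt.
F3: satisfies the condition.
F4: satisfies the condition.

F3, F4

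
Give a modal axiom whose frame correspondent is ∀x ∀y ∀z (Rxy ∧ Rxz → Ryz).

◇r → □◇r

This is the Euclidean property; the standard corresponding axiom is 5: ◇r → □◇r.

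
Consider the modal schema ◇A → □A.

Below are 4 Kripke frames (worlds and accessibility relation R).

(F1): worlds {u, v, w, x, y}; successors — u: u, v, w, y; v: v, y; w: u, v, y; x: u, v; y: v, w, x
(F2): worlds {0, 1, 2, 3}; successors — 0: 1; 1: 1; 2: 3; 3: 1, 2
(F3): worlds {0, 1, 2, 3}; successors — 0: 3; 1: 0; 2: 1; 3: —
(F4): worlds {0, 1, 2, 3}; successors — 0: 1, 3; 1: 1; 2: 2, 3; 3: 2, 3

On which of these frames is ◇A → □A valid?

This is the axiom for partial functionality; its first-order frame correspondent is ∀x ∀y ∀z (Rxy ∧ Rxz → y = z).
(F1): fails — u sees both u and v.
(F2): fails — 3 sees both 1 and 2.
(F3): ✓.
(F4): fails — 0 sees both 1 and 3.
Valid on: (F3).

(F3)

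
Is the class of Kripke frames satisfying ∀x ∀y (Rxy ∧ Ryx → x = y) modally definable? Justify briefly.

If a class were modally definable it would be closed under surjective bounded morphisms (Goldblatt–Thomason).
The 6-cycle (worlds 0,1,2,3,4,5 with 0→1→2→3→4→5→0) is antisymmetric. Sending even-indexed worlds to • and odd-indexed worlds to ∘ is a surjective bounded morphism onto the two-world frame with •↔∘, which is not antisymmetric.
Hence antisymmetry is not modally definable.

Not modally definable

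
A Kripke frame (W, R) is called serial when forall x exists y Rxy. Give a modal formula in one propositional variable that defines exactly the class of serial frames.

□s → ◇s

A defining formula is □s → ◇s (the D axiom).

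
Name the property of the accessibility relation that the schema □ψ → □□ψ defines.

This schema is the 4 axiom.
It corresponds to transitivity: ∀x ∀y ∀z (Rxy ∧ Ryz → Rxz).

transitivity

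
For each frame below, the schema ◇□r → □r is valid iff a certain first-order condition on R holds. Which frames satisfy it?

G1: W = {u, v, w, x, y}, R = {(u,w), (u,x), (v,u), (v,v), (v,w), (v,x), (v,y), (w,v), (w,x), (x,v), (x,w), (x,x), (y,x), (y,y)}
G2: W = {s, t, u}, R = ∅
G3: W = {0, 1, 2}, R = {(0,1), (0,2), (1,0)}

The schema corresponds to the Euclidean property: ∀x ∀y ∀z (Rxy ∧ Rxz → Ryz).
G1: fails — Ruw and Ruw but not Rww.
G2: condition met.
G3: fails — R01 and R01 but not R11.
Valid on: G2.

G2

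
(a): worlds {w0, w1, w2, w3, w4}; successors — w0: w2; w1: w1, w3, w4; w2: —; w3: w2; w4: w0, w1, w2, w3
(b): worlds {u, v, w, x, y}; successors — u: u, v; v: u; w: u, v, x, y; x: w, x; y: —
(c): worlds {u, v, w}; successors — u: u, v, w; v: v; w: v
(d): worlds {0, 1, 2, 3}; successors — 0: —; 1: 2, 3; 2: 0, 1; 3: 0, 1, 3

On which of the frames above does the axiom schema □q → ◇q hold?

This is the axiom for seriality; its first-order frame correspondent is ∀x ∃y Rxy.
(a): fails — world w2 has no successor.
(b): fails — world y has no successor.
(c): ✓.
(d): fails — world 0 has no successor.

(c)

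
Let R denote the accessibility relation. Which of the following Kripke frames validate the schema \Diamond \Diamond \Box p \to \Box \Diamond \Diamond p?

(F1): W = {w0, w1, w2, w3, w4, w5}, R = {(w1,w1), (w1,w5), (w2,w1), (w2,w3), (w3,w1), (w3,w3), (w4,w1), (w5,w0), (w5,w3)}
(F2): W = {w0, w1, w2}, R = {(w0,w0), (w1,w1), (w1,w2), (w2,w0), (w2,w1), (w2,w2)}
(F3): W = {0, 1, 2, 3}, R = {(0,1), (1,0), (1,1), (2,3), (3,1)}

Frame correspondent (Sahlqvist): \forall x \forall y \forall z ((x R^2 y \wedge xRz) \to \exists w (yRw \wedge z R^2 w)) — i.e. a generalized confluence (Geach) condition.
(F1): fails — w1R²w0, w1Rw1 but no w with w0Rw and w1R²w.
(F2): fails — w2R²w1, w2Rw0 but no w with w1Rw and w0R²w.
(F3): condition met.
Valid on: (F3).

(F3)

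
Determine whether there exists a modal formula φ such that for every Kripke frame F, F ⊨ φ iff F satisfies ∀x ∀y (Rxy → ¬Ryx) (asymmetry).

Not definable by any modal formula

If a class were modally definable it would be closed under surjective bounded morphisms (Goldblatt–Thomason).
The 3-cycle (worlds w0,w1,w2 with w0→w1→w2→w0) is asymmetric. Mapping every world to a single reflexive point • is a surjective bounded morphism, and the reflexive point is not asymmetric (R•• but asymmetry requires ¬R••).
So the class is not modally definable.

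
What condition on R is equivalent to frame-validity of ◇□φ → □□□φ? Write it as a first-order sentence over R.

∀x ∀y ∀z ((xRy ∧ xR³z) → ∃w (yRw ∧ z = w))

This is a Sahlqvist (Geach-type) schema ◇^1□^1φ → □^3◇^0φ.
Minimal-valuation argument: fix x; take any y with xR^1y and any z with xR^3z. Set V(φ) to the set of worlds R-reachable from y in exactly 1 step. Then □^1φ holds at y, so the antecedent holds at x; validity forces ◇^0φ at z, giving a w with zR^0w and yR^1w.
First-order correspondent: ∀x ∀y ∀z ((xRy ∧ xR³z) → ∃w (yRw ∧ z = w)).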